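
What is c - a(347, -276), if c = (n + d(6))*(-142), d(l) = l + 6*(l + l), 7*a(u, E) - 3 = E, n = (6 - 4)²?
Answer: -11605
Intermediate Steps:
n = 4 (n = 2² = 4)
a(u, E) = 3/7 + E/7
d(l) = 13*l (d(l) = l + 6*(2*l) = l + 12*l = 13*l)
c = -11644 (c = (4 + 13*6)*(-142) = (4 + 78)*(-142) = 82*(-142) = -11644)
c - a(347, -276) = -11644 - (3/7 + (⅐)*(-276)) = -11644 - (3/7 - 276/7) = -11644 - 1*(-39) = -11644 + 39 = -11605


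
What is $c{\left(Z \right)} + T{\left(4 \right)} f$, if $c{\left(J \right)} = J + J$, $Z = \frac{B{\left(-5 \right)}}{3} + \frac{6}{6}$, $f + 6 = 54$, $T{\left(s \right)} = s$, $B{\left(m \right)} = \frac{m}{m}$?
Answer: $\frac{584}{3} \approx 194.67$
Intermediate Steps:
$B{\left(m \right)} = 1$
$f = 48$ ($f = -6 + 54 = 48$)
$Z = \frac{4}{3}$ ($Z = 1 \cdot \frac{1}{3} + \frac{6}{6} = 1 \cdot \frac{1}{3} + 6 \cdot \frac{1}{6} = \frac{1}{3} + 1 = \frac{4}{3} \approx 1.3333$)
$c{\left(J \right)} = 2 J$
$c{\left(Z \right)} + T{\left(4 \right)} f = 2 \cdot \frac{4}{3} + 4 \cdot 48 = \frac{8}{3} + 192 = \frac{584}{3}$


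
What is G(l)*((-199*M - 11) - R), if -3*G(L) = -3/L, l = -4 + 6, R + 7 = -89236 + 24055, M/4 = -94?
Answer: 140001/2 ≈ 70001.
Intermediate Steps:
M = -376 (M = 4*(-94) = -376)
R = -65188 (R = -7 + (-89236 + 24055) = -7 - 65181 = -65188)
l = 2
G(L) = 1/L (G(L) = -(-1)/L = 1/L)
G(l)*((-199*M - 11) - R) = ((-199*(-376) - 11) - 1*(-65188))/2 = ((74824 - 11) + 65188)/2 = (74813 + 65188)/2 = (1/2)*140001 = 140001/2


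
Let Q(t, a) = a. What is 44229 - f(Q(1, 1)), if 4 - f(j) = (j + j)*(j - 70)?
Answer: 44087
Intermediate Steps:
f(j) = 4 - 2*j*(-70 + j) (f(j) = 4 - (j + j)*(j - 70) = 4 - 2*j*(-70 + j))
44229 - f(Q(1, 1)) = 44229 - (4 - 2*1² + 140*1) = 44229 - (4 - 2*1 + 140) = 44229 - (4 - 2 + 140) = 44229 - 1*142 = 44229 - 142 = 44087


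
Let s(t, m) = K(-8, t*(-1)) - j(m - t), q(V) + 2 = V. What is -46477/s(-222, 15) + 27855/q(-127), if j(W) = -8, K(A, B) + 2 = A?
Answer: 1979941/86 ≈ 23023.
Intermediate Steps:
K(A, B) = -2 + A
q(V) = -2 + V
s(t, m) = -2 (s(t, m) = (-2 - 8) - 1*(-8) = -10 + 8 = -2)
-46477/s(-222, 15) + 27855/q(-127) = -46477/(-2) + 27855/(-2 - 127) = -46477*(-1/2) + 27855/(-129) = 46477/2 + 27855*(-1/129) = 46477/2 - 9285/43 = 1979941/86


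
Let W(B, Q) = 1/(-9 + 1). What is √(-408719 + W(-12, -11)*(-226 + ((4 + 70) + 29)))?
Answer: I*√6539258/4 ≈ 639.3*I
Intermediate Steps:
W(B, Q) = -⅛ (W(B, Q) = 1/(-8) = -⅛)
√(-408719 + W(-12, -11)*(-226 + ((4 + 70) + 29))) = √(-408719 - (-226 + ((4 + 70) + 29))/8) = √(-408719 - (-226 + (74 + 29))/8) = √(-408719 - (-226 + 103)/8) = √(-408719 - ⅛*(-123)) = √(-408719 + 123/8) = √(-3269629/8) = I*√6539258/4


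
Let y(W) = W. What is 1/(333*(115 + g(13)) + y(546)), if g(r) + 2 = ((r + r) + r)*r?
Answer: 1/207006 ≈ 4.8308e-6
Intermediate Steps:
g(r) = -2 + 3*r² (g(r) = -2 + ((r + r) + r)*r = -2 + (2*r + r)*r = -2 + (3*r)*r = -2 + 3*r²)
1/(333*(115 + g(13)) + y(546)) = 1/(333*(115 + (-2 + 3*13²)) + 546) = 1/(333*(115 + (-2 + 3*169)) + 546) = 1/(333*(115 + (-2 + 507)) + 546) = 1/(333*(115 + 505) + 546) = 1/(333*620 + 546) = 1/(206460 + 546) = 1/207006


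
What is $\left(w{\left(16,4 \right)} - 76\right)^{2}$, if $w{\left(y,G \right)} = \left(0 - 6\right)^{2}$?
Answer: $1600$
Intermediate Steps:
$w{\left(y,G \right)} = 36$ ($w{\left(y,G \right)} = \left(0 - 6\right)^{2} = \left(-6\right)^{2} = 36$)
$\left(w{\left(16,4 \right)} - 76\right)^{2} = \left(36 - 76\right)^{2} = \left(-40\right)^{2} = 1600$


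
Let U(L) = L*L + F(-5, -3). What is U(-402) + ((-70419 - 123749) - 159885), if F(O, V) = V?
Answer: -192452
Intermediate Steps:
U(L) = -3 + L² (U(L) = L*L - 3 = L² - 3 = -3 + L²)
U(-402) + ((-70419 - 123749) - 159885) = (-3 + (-402)²) + ((-70419 - 123749) - 159885) = (-3 + 161604) + (-194168 - 159885) = 161601 - 354053 = -192452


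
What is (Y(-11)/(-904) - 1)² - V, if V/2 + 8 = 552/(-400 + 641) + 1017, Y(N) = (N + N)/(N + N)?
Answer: -398148016447/196949056 ≈ -2021.6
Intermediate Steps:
Y(N) = 1 (Y(N) = (2*N)/((2*N)) = (2*N)*(1/(2*N)) = 1)
V = 487442/241 (V = -16 + 2*(552/(-400 + 641) + 1017) = -16 + 2*(552/241 + 1017) = -16 + 2*(245649/241) = -16 + 491298/241 = 487442/241 ≈ 2022.6)
(Y(-11)/(-904) - 1)² - V = (1/(-904) - 1)² - 1*487442/241 = (1*(-1/904) - 1)² - 487442/241 = (-1/904 - 1)² - 487442/241 = (-905/904)² - 487442/241 = 819025/817216 - 487442/241 = -398148016447/196949056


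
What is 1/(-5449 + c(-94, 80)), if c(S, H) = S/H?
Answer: -40/218007 ≈ -0.00018348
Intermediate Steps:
1/(-5449 + c(-94, 80)) = 1/(-5449 - 94/80) = 1/(-5449 - 94*1/80) = 1/(-5449 - 47/40) = 1/(-218007/40) = -40/218007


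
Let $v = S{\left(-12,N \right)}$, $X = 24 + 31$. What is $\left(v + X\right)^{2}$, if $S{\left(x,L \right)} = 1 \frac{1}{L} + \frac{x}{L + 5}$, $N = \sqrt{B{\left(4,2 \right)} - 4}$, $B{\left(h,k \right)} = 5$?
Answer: $2916$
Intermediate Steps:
$X = 55$
$N = 1$ ($N = \sqrt{5 - 4} = \sqrt{1} = 1$)
$S{\left(x,L \right)} = \frac{1}{L} + \frac{x}{5 + L}$
$v = -1$ ($v = \frac{5 + 1 + 1 \left(-12\right)}{1 \left(5 + 1\right)} = 1 \cdot \frac{1}{6} \left(5 + 1 - 12\right) = 1 \cdot \frac{1}{6} \left(-6\right) = -1$)
$\left(v + X\right)^{2} = \left(-1 + 55\right)^{2} = 54^{2} = 2916$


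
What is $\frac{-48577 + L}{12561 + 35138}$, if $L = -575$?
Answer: $- \frac{49152}{47699} \approx -1.0305$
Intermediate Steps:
$\frac{-48577 + L}{12561 + 35138} = \frac{-48577 - 575}{12561 + 35138} = - \frac{49152}{47699}$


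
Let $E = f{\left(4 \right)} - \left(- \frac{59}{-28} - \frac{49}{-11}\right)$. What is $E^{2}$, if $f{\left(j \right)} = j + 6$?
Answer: $\frac{1121481}{94864} \approx 11.822$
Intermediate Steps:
$f{\left(j \right)} = 6 + j$
$E = \frac{1059}{308}$ ($E = \left(6 + 4\right) - \left(- \frac{59}{-28} - \frac{49}{-11}\right) = 10 - \left(\left(-59\right) \left(- \frac{1}{28}\right) - - \frac{49}{11}\right) = 10 - \left(\frac{59}{28} + \frac{49}{11}\right) = 10 - \frac{2021}{308} = \frac{1059}{308} \approx 3.4383$)
$E^{2} = \left(\frac{1059}{308}\right)^{2} = \frac{1121481}{94864}$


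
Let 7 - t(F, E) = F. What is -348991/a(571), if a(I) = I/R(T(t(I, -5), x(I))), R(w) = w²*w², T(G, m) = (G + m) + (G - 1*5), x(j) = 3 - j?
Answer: -2921672156109427791/571 ≈ -5.1168e+15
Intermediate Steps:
t(F, E) = 7 - F
T(G, m) = -5 + m + 2*G (T(G, m) = (G + m) + (G - 5) = (G + m) + (-5 + G) = -5 + m + 2*G)
R(w) = w⁴
a(I) = I/(12 - 3*I)⁴ (a(I) = I/((-5 + (3 - I) + 2*(7 - I))⁴) = I/((-5 + (3 - I) + (14 - 2*I))⁴) = I/((12 - 3*I)⁴) = I/(12 - 3*I)⁴)
-348991/a(571) = -348991*81*(-4 + 571)⁴/571 = -348991/((1/81)*571/567⁴) = -348991/((1/81)*571*(1/103355177121)) = -348991/571/8371769346801 = -348991*8371769346801/571 = -2921672156109427791/571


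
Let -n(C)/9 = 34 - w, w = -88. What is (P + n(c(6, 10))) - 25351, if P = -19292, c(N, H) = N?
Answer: -45741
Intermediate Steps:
n(C) = -1098 (n(C) = -9*(34 - 1*(-88)) = -9*(34 + 88) = -9*122 = -1098)
(P + n(c(6, 10))) - 25351 = (-19292 - 1098) - 25351 = -20390 - 25351 = -45741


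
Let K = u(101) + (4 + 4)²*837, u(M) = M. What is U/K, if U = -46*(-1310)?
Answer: 60260/53669 ≈ 1.1228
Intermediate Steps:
U = 60260
K = 53669 (K = 101 + (4 + 4)²*837 = 101 + 8²*837 = 101 + 64*837 = 101 + 53568 = 53669)
U/K = 60260/53669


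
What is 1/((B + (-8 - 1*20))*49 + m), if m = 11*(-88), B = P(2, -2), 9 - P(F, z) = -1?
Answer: -1/1850 ≈ -0.00054054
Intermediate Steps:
P(F, z) = 10 (P(F, z) = 9 - 1*(-1) = 9 + 1 = 10)
B = 10
m = -968
1/((B + (-8 - 1*20))*49 + m) = 1/((10 + (-8 - 1*20))*49 - 968) = 1/((10 + (-8 - 20))*49 - 968) = 1/((10 - 28)*49 - 968) = 1/(-18*49 - 968) = 1/(-882 - 968) = 1/(-1850) = -1/1850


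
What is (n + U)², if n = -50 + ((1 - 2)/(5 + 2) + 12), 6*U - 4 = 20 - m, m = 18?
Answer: 67600/49 ≈ 1379.6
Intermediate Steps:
U = 1 (U = ⅔ + (20 - 1*18)/6 = ⅔ + (20 - 18)/6 = ⅔ + (⅙)*2 = ⅔ + ⅓ = 1)
n = -267/7 (n = -50 + (-1/7 + 12) = -50 + (-1*⅐ + 12) = -50 + (-⅐ + 12) = -50 + 83/7 = -267/7 ≈ -38.143)
(n + U)² = (-267/7 + 1)² = (-260/7)² = 67600/49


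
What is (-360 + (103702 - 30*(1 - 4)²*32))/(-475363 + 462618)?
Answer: -94702/12745 ≈ -7.4305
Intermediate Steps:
(-360 + (103702 - 30*(1 - 4)²*32))/(-475363 + 462618) = (-360 + (103702 - 30*(-3)²*32))/(-12745) = (-360 + (103702 - 30*9*32))*(-1/12745) = (-360 + (103702 - 270*32))*(-1/12745) = (-360 + (103702 - 8640))*(-1/12745) = (-360 + 95062)*(-1/12745) = 94702*(-1/12745) = -94702/12745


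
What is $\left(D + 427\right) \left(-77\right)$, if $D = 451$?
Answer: $-67606$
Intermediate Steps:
$\left(D + 427\right) \left(-77\right) = \left(451 + 427\right) \left(-77\right) = 878 \left(-77\right) = -67606$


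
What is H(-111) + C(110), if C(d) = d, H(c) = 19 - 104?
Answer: 25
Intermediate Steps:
H(c) = -85
H(-111) + C(110) = -85 + 110 = 25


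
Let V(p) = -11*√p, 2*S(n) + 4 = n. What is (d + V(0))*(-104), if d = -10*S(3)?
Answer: -520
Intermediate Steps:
S(n) = -2 + n/2
d = 5 (d = -10*(-2 + (½)*3) = -10*(-2 + 3/2) = -10*(-½) = 5)
(d + V(0))*(-104) = (5 - 11*√0)*(-104) = (5 - 11*0)*(-104) = (5 + 0)*(-104) = 5*(-104) = -520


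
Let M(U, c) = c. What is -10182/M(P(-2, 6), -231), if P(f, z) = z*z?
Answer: 3394/77 ≈ 44.078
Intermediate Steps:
P(f, z) = z²
-10182/M(P(-2, 6), -231) = -10182/(-231) = -10182*(-1/231) = 3394/77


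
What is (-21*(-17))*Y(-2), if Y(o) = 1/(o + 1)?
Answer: -357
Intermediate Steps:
Y(o) = 1/(1 + o)
(-21*(-17))*Y(-2) = (-21*(-17))/(1 - 2) = 357/(-1) = 357*(-1) = -357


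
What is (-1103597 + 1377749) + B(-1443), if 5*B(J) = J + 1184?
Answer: 1370501/5 ≈ 2.7410e+5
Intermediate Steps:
B(J) = 1184/5 + J/5 (B(J) = (J + 1184)/5 = (1184 + J)/5 = 1184/5 + J/5)
(-1103597 + 1377749) + B(-1443) = (-1103597 + 1377749) + (1184/5 + (⅕)*(-1443)) = 274152 + (1184/5 - 1443/5) = 274152 - 259/5 = 1370501/5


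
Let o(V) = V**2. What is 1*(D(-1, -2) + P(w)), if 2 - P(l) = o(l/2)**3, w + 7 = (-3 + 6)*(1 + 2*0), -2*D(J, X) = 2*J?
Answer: -61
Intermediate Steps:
D(J, X) = -J
w = -4 (w = -7 + (-3 + 6)*(1 + 2*0) = -7 + 3*(1 + 0) = -7 + 3*1 = -7 + 3 = -4)
P(l) = 2 - l**6/64 (P(l) = 2 - ((l/2)**2)**3 = 2 - (l**2/4)**3 = 2 - l**6/64)
1*(D(-1, -2) + P(w)) = 1*(-1*(-1) + (2 - 1/64*(-4)**6)) = 1*(1 + (2 - 1/64*4096)) = 1*(1 + (2 - 64)) = 1*(1 - 62) = 1*(-61) = -61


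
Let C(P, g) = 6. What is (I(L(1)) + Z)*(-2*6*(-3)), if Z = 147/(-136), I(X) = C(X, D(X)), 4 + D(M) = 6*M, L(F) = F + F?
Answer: 6021/34 ≈ 177.09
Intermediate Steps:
L(F) = 2*F
D(M) = -4 + 6*M
I(X) = 6
Z = -147/136 (Z = 147*(-1/136) = -147/136 ≈ -1.0809)
(I(L(1)) + Z)*(-2*6*(-3)) = (6 - 147/136)*(-2*6*(-3)) = 669*(-12*(-3))/136 = (669/136)*36 = 6021/34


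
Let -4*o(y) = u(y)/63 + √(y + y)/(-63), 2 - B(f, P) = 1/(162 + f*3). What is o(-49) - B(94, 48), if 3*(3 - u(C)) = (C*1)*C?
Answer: 32623/27972 + I*√2/36 ≈ 1.1663 + 0.039284*I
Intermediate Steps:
B(f, P) = 2 - 1/(162 + 3*f) (B(f, P) = 2 - 1/(162 + f*3) = 2 - 1/(162 + 3*f))
u(C) = 3 - C²/3 (u(C) = 3 - C*1*C/3 = 3 - C*C/3 = 3 - C²/3)
o(y) = -1/84 + y²/756 + √2*√y/252 (o(y) = -((3 - y²/3)/63 + √(y + y)/(-63))/4 = -((3 - y²/3)*(1/63) + √(2*y)*(-1/63))/4 = -((1/21 - y²/189) + (√2*√y)*(-1/63))/4 = -((1/21 - y²/189) - √2*√y/63)/4 = -(1/21 - y²/189 - √2*√y/63)/4 = -1/84 + y²/756 + √2*√y/252)
o(-49) - B(94, 48) = (-1/84 + (1/756)*(-49)² + √2*√(-49)/252) - (323 + 6*94)/(3*(54 + 94)) = (-1/84 + (1/756)*2401 + √2*(7*I)/252) - (323 + 564)/(3*148) = (-1/84 + 343/108 + I*√2/36) - 887/(3*148) = (598/189 + I*√2/36) - 1*887/444 = (598/189 + I*√2/36) - 887/444 = 32623/27972 + I*√2/36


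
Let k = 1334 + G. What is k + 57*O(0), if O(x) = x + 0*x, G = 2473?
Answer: 3807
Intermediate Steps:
k = 3807 (k = 1334 + 2473 = 3807)
O(x) = x (O(x) = x + 0 = x)
k + 57*O(0) = 3807 + 57*0 = 3807 + 0 = 3807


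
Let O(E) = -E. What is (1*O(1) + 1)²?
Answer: 0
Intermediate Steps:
(1*O(1) + 1)² = (1*(-1*1) + 1)² = (1*(-1) + 1)² = (-1 + 1)² = 0² = 0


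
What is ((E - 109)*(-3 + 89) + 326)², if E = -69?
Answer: 224460324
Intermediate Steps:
((E - 109)*(-3 + 89) + 326)² = ((-69 - 109)*(-3 + 89) + 326)² = (-178*86 + 326)² = (-15308 + 326)² = (-14982)² = 224460324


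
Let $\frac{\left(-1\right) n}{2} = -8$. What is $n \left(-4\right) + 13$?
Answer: $-51$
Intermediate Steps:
$n = 16$ ($n = \left(-2\right) \left(-8\right) = 16$)
$n \left(-4\right) + 13 = 16 \left(-4\right) + 13 = -64 + 13 = -51$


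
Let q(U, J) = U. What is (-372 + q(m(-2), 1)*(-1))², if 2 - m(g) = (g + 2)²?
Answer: 139876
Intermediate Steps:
m(g) = 2 - (2 + g)² (m(g) = 2 - (g + 2)² = 2 - (2 + g)²)
(-372 + q(m(-2), 1)*(-1))² = (-372 + (2 - (2 - 2)²)*(-1))² = (-372 + (2 - 1*0²)*(-1))² = (-372 + (2 - 1*0)*(-1))² = (-372 + (2 + 0)*(-1))² = (-372 + 2*(-1))² = (-372 - 2)² = (-374)² = 139876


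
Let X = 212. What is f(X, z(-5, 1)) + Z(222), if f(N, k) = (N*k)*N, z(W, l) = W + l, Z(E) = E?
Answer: -179554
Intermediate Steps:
f(N, k) = k*N**2
f(X, z(-5, 1)) + Z(222) = (-5 + 1)*212**2 + 222 = -4*44944 + 222 = -179776 + 222 = -179554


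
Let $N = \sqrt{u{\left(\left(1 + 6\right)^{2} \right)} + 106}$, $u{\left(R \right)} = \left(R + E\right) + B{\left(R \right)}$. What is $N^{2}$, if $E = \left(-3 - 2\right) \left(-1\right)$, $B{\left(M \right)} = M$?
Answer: $209$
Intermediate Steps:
$E = 5$ ($E = \left(-5\right) \left(-1\right) = 5$)
$u{\left(R \right)} = 5 + 2 R$ ($u{\left(R \right)} = \left(R + 5\right) + R = \left(5 + R\right) + R = 5 + 2 R$)
$N = \sqrt{209}$ ($N = \sqrt{\left(5 + 2 \left(1 + 6\right)^{2}\right) + 106} = \sqrt{\left(5 + 2 \cdot 7^{2}\right) + 106} = \sqrt{\left(5 + 2 \cdot 49\right) + 106} = \sqrt{\left(5 + 98\right) + 106} = \sqrt{103 + 106} = \sqrt{209} \approx 14.457$)
$N^{2} = \left(\sqrt{209}\right)^{2} = 209$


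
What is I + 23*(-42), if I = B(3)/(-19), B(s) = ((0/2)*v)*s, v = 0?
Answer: -966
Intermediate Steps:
B(s) = 0 (B(s) = ((0/2)*0)*s = ((0*(½))*0)*s = (0*0)*s = 0*s = 0)
I = 0 (I = 0/(-19) = 0*(-1/19) = 0)
I + 23*(-42) = 0 + 23*(-42) = 0 - 966 = -966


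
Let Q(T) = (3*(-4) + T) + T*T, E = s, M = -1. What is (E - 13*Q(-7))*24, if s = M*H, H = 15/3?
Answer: -9480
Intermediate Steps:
H = 5 (H = 15*(⅓) = 5)
s = -5 (s = -1*5 = -5)
E = -5
Q(T) = -12 + T + T² (Q(T) = (-12 + T) + T² = -12 + T + T²)
(E - 13*Q(-7))*24 = (-5 - 13*(-12 - 7 + (-7)²))*24 = (-5 - 13*(-12 - 7 + 49))*24 = (-5 - 13*30)*24 = (-5 - 390)*24 = -395*24 = -9480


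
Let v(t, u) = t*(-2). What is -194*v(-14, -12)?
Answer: -5432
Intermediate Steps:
v(t, u) = -2*t
-194*v(-14, -12) = -194*(-2*(-14)) = -194*28 = -1*5432 = -5432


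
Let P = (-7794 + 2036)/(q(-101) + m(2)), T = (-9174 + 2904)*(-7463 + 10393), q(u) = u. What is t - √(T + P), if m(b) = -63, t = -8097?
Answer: -8097 - I*√123527040322/82 ≈ -8097.0 - 4286.1*I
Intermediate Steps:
T = -18371100 (T = -6270*2930 = -18371100)
P = 2879/82 (P = (-7794 + 2036)/(-101 - 63) = -5758/(-164) = -5758*(-1/164) = 2879/82 ≈ 35.110)
t - √(T + P) = -8097 - √(-18371100 + 2879/82) = -8097 - √(-1506427321/82) = -8097 - I*√123527040322/82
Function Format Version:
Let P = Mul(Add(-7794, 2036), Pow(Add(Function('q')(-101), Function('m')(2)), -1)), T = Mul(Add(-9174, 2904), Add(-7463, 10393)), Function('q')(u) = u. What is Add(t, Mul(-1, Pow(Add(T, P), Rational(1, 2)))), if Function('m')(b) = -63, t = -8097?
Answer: Add(-8097, Mul(Rational(-1, 82), I, Pow(123527040322, Rational(1, 2)))) ≈ Add(-8097.0, Mul(-4286.1, I))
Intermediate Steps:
T = -18371100 (T = Mul(-6270, 2930) = -18371100)
P = Rational(2879, 82) (P = Mul(Add(-7794, 2036), Pow(Add(-101, -63), -1)) = Mul(-5758, Pow(-164, -1)) = Mul(-5758, Rational(-1, 164)) = Rational(2879, 82) ≈ 35.110)
Add(t, Mul(-1, Pow(Add(T, P), Rational(1, 2)))) = Add(-8097, Mul(-1, Pow(Add(-18371100, Rational(2879, 82)), Rational(1, 2)))) = Add(-8097, Mul(-1, Pow(Rational(-1506427321, 82), Rational(1, 2)))) = Add(-8097, Mul(-1, Mul(Rational(1, 82), I, Pow(123527040322, Rational(1, 2))))) = Add(-8097, Mul(Rational(-1, 82), I, Pow(123527040322, Rational(1, 2))))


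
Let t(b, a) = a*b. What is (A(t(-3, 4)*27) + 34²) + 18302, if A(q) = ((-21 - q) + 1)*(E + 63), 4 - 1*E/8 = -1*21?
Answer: 99410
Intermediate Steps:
E = 200 (E = 32 - (-8)*21 = 32 - 8*(-21) = 32 + 168 = 200)
A(q) = -5260 - 263*q (A(q) = ((-21 - q) + 1)*(200 + 63) = (-20 - q)*263 = -5260 - 263*q)
(A(t(-3, 4)*27) + 34²) + 18302 = ((-5260 - 263*4*(-3)*27) + 34²) + 18302 = ((-5260 - (-3156)*27) + 1156) + 18302 = ((-5260 - 263*(-324)) + 1156) + 18302 = ((-5260 + 85212) + 1156) + 18302 = (79952 + 1156) + 18302 = 81108 + 18302 = 99410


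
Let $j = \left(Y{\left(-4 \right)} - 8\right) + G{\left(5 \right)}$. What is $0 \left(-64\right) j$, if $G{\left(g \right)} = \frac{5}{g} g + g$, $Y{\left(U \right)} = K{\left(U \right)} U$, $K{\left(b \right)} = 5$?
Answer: $0$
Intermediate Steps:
$Y{\left(U \right)} = 5 U$
$G{\left(g \right)} = 5 + g$
$j = -18$ ($j = \left(5 \left(-4\right) - 8\right) + \left(5 + 5\right) = \left(-20 - 8\right) + 10 = -28 + 10 = -18$)
$0 \left(-64\right) j = 0 \left(-64\right) \left(-18\right) = 0 \left(-18\right) = 0$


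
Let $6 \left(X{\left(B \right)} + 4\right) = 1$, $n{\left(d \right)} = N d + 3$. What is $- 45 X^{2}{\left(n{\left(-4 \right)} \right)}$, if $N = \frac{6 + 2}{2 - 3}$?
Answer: $- \frac{2645}{4} \approx -661.25$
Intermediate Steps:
$N = -8$ ($N = \frac{8}{-1} = 8 \left(-1\right) = -8$)
$n{\left(d \right)} = 3 - 8 d$ ($n{\left(d \right)} = - 8 d + 3 = 3 - 8 d$)
$X{\left(B \right)} = - \frac{23}{6}$ ($X{\left(B \right)} = -4 + \frac{1}{6} \cdot 1 = -4 + \frac{1}{6} = - \frac{23}{6}$)
$- 45 X^{2}{\left(n{\left(-4 \right)} \right)} = - 45 \left(- \frac{23}{6}\right)^{2} = \left(-45\right) \frac{529}{36} = - \frac{2645}{4}$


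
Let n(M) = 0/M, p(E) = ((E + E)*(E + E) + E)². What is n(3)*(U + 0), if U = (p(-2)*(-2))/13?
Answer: 0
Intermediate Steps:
p(E) = (E + 4*E²)² (p(E) = ((2*E)*(2*E) + E)² = (4*E² + E)² = (E + 4*E²)²)
n(M) = 0
U = -392/13 (U = (((-2)²*(1 + 4*(-2))²)*(-2))/13 = ((4*(1 - 8)²)*(-2))*(1/13) = ((4*(-7)²)*(-2))*(1/13) = ((4*49)*(-2))*(1/13) = (196*(-2))*(1/13) = -392*1/13 = -392/13 ≈ -30.154)
n(3)*(U + 0) = 0*(-392/13 + 0) = 0*(-392/13) = 0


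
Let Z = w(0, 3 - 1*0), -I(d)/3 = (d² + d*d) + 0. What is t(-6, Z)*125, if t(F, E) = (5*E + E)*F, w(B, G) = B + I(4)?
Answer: 432000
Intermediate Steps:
I(d) = -6*d² (I(d) = -3*((d² + d*d) + 0) = -3*((d² + d²) + 0) = -3*(2*d² + 0) = -6*d²)
w(B, G) = -96 + B (w(B, G) = B - 6*4² = B - 6*16 = B - 96 = -96 + B)
Z = -96 (Z = -96 + 0 = -96)
t(F, E) = 6*E*F (t(F, E) = (6*E)*F = 6*E*F)
t(-6, Z)*125 = (6*(-96)*(-6))*125 = 3456*125 = 432000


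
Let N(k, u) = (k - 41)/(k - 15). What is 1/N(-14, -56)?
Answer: 29/55 ≈ 0.52727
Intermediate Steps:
N(k, u) = (-41 + k)/(-15 + k)
1/N(-14, -56) = 1/((-41 - 14)/(-15 - 14)) = 1/(-55/(-29)) = 1/(-1/29*(-55)) = 1/(55/29) = 29/55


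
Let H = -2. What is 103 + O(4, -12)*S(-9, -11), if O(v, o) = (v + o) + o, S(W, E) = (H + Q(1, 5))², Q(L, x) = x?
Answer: -77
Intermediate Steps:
S(W, E) = 9 (S(W, E) = (-2 + 5)² = 3² = 9)
O(v, o) = v + 2*o (O(v, o) = (o + v) + o = v + 2*o)
103 + O(4, -12)*S(-9, -11) = 103 + (4 + 2*(-12))*9 = 103 + (4 - 24)*9 = 103 - 20*9 = 103 - 180 = -77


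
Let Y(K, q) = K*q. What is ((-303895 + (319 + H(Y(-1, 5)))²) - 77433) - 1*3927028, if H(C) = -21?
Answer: -4219552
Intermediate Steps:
((-303895 + (319 + H(Y(-1, 5)))²) - 77433) - 1*3927028 = ((-303895 + (319 - 21)²) - 77433) - 1*3927028 = ((-303895 + 298²) - 77433) - 3927028 = ((-303895 + 88804) - 77433) - 3927028 = (-215091 - 77433) - 3927028 = -292524 - 3927028 = -4219552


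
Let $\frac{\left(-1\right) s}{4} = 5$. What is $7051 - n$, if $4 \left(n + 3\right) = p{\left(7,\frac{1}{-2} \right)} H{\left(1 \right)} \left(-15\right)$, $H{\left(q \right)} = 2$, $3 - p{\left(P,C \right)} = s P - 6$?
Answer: $\frac{16343}{2} \approx 8171.5$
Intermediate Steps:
$s = -20$ ($s = \left(-4\right) 5 = -20$)
$p{\left(P,C \right)} = 9 + 20 P$ ($p{\left(P,C \right)} = 3 - \left(- 20 P - 6\right) = 3 - \left(-6 - 20 P\right) = 3 + \left(6 + 20 P\right) = 9 + 20 P$)
$n = - \frac{2241}{2}$ ($n = -3 + \frac{\left(9 + 20 \cdot 7\right) 2 \left(-15\right)}{4} = -3 + \frac{\left(9 + 140\right) 2 \left(-15\right)}{4} = -3 + \frac{149 \cdot 2 \left(-15\right)}{4} = -3 + \frac{298 \left(-15\right)}{4} = -3 + \frac{1}{4} \left(-4470\right) = -3 - \frac{2235}{2} = - \frac{2241}{2} \approx -1120.5$)
$7051 - n = 7051 - - \frac{2241}{2} = 7051 + \frac{2241}{2} = \frac{16343}{2}$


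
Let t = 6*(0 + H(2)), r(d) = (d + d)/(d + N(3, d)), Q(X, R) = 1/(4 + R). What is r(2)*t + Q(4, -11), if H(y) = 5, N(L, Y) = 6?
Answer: 104/7 ≈ 14.857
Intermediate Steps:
r(d) = 2*d/(6 + d) (r(d) = (d + d)/(d + 6) = (2*d)/(6 + d) = 2*d/(6 + d))
t = 30 (t = 6*(0 + 5) = 6*5 = 30)
r(2)*t + Q(4, -11) = (2*2/(6 + 2))*30 + 1/(4 - 11) = (2*2/8)*30 + 1/(-7) = (2*2*(⅛))*30 - ⅐ = (½)*30 - ⅐ = 15 - ⅐ = 104/7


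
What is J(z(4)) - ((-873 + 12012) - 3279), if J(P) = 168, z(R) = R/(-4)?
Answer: -7692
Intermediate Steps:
z(R) = -R/4 (z(R) = R*(-¼) = -R/4)
J(z(4)) - ((-873 + 12012) - 3279) = 168 - ((-873 + 12012) - 3279) = 168 - (11139 - 3279) = 168 - 1*7860 = 168 - 7860 = -7692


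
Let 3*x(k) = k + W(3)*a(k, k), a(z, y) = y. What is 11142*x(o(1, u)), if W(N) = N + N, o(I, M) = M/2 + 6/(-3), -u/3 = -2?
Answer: 25998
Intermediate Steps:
u = 6 (u = -3*(-2) = 6)
o(I, M) = -2 + M/2 (o(I, M) = M*(½) + 6*(-⅓) = M/2 - 2 = -2 + M/2)
W(N) = 2*N
x(k) = 7*k/3 (x(k) = (k + (2*3)*k)/3 = (k + 6*k)/3 = (7*k)/3 = 7*k/3)
11142*x(o(1, u)) = 11142*(7*(-2 + (½)*6)/3) = 11142*(7*(-2 + 3)/3) = 11142*((7/3)*1) = 11142*(7/3) = 25998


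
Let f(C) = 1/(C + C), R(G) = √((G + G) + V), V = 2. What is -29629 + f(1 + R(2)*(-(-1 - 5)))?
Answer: -12740471/430 + 3*√6/215 ≈ -29629.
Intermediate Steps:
R(G) = √(2 + 2*G) (R(G) = √((G + G) + 2) = √(2*G + 2) = √(2 + 2*G))
f(C) = 1/(2*C)
-29629 + f(1 + R(2)*(-(-1 - 5))) = -29629 + 1/(2*(1 + √(2 + 2*2)*(-(-1 - 5)))) = -29629 + 1/(2*(1 + √(2 + 4)*(-1*(-6)))) = -29629 + 1/(2*(1 + √6*6)) = -29629 + 1/(2*(1 + 6*√6))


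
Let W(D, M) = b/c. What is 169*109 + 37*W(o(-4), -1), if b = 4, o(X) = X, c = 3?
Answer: 55411/3 ≈ 18470.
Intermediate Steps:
W(D, M) = 4/3
169*109 + 37*W(o(-4), -1) = 169*109 + 37*(4/3) = 18421 + 148/3 = 55411/3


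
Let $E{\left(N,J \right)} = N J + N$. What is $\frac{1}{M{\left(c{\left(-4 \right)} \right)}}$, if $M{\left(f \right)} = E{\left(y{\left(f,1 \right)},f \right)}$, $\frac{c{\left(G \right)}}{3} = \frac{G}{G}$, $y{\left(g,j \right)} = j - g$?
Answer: $- \frac{1}{8} \approx -0.125$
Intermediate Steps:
$c{\left(G \right)} = 3$ ($c{\left(G \right)} = 3 \frac{G}{G} = 3 \cdot 1 = 3$)
$E{\left(N,J \right)} = N + J N$ ($E{\left(N,J \right)} = J N + N = N + J N$)
$M{\left(f \right)} = \left(1 + f\right) \left(1 - f\right)$ ($M{\left(f \right)} = \left(1 - f\right) \left(1 + f\right) = \left(1 + f\right) \left(1 - f\right)$)
$\frac{1}{M{\left(c{\left(-4 \right)} \right)}} = \frac{1}{1 - 3^{2}} = \frac{1}{1 - 9} = \frac{1}{-8} = - \frac{1}{8}$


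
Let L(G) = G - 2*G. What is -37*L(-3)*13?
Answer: -1443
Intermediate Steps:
L(G) = -G
-37*L(-3)*13 = -(-37)*(-3)*13 = -37*3*13 = -111*13 = -1443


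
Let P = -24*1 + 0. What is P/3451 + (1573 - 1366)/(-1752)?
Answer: -252135/2015384 ≈ -0.12511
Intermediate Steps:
P = -24 (P = -24 + 0 = -24)
P/3451 + (1573 - 1366)/(-1752) = -24/3451 + (1573 - 1366)/(-1752) = -24*1/3451 + 207*(-1/1752) = -24/3451 - 69/584 = -252135/2015384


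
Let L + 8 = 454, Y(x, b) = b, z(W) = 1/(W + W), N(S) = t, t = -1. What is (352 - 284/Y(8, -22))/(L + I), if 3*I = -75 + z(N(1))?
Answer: 24084/27775 ≈ 0.86711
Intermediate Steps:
N(S) = -1
z(W) = 1/(2*W)
L = 446 (L = -8 + 454 = 446)
I = -151/6 (I = (-75 + (½)/(-1))/3 = (-75 + (½)*(-1))/3 = (-75 - ½)/3 = (⅓)*(-151/2) = -151/6 ≈ -25.167)
(352 - 284/Y(8, -22))/(L + I) = (352 - 284/(-22))/(446 - 151/6) = (352 - 284*(-1/22))/(2525/6) = (352 + 142/11)*(6/2525) = (4014/11)*(6/2525) = 24084/27775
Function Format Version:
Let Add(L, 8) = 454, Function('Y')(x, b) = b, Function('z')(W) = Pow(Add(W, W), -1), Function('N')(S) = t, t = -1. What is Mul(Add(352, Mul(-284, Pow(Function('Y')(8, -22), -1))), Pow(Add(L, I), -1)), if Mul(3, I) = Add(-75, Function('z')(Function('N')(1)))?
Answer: Rational(24084, 27775) ≈ 0.86711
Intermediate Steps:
Function('N')(S) = -1
Function('z')(W) = Mul(Rational(1, 2), Pow(W, -1)) (Function('z')(W) = Pow(Mul(2, W), -1) = Mul(Rational(1, 2), Pow(W, -1)))
L = 446 (L = Add(-8, 454) = 446)
I = Rational(-151, 6) (I = Mul(Rational(1, 3), Add(-75, Mul(Rational(1, 2), Pow(-1, -1)))) = Mul(Rational(1, 3), Add(-75, Mul(Rational(1, 2), -1))) = Mul(Rational(1, 3), Add(-75, Rational(-1, 2))) = Mul(Rational(1, 3), Rational(-151, 2)) = Rational(-151, 6) ≈ -25.167)
Mul(Add(352, Mul(-284, Pow(Function('Y')(8, -22), -1))), Pow(Add(L, I), -1)) = Mul(Add(352, Mul(-284, Pow(-22, -1))), Pow(Add(446, Rational(-151, 6)), -1)) = Mul(Add(352, Mul(-284, Rational(-1, 22))), Pow(Rational(2525, 6), -1)) = Mul(Add(352, Rational(142, 11)), Rational(6, 2525)) = Mul(Rational(4014, 11), Rational(6, 2525)) = Rational(24084, 27775)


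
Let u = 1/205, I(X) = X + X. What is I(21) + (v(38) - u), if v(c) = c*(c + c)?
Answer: 600649/205 ≈ 2930.0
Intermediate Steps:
I(X) = 2*X
u = 1/205 ≈ 0.0048781
v(c) = 2*c**2 (v(c) = c*(2*c) = 2*c**2)
I(21) + (v(38) - u) = 2*21 + (2*38**2 - 1*1/205) = 42 + (2*1444 - 1/205) = 42 + (2888 - 1/205) = 42 + 592039/205 = 600649/205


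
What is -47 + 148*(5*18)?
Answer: 13273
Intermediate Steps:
-47 + 148*(5*18) = -47 + 148*90 = -47 + 13320 = 13273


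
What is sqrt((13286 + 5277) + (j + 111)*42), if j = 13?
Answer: sqrt(23771) ≈ 154.18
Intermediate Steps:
sqrt((13286 + 5277) + (j + 111)*42) = sqrt((13286 + 5277) + (13 + 111)*42) = sqrt(18563 + 124*42) = sqrt(18563 + 5208) = sqrt(23771)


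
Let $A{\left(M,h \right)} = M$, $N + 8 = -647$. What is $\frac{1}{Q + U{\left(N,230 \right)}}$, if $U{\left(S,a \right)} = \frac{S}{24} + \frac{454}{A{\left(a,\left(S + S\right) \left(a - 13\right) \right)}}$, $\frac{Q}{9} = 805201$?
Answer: $\frac{2760}{20001122963} \approx 1.3799 \cdot 10^{-7}$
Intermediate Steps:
$N = -655$ ($N = -8 - 647 = -655$)
$Q = 7246809$ ($Q = 9 \cdot 805201 = 7246809$)
$U{\left(S,a \right)} = \frac{454}{a} + \frac{S}{24}$ ($U{\left(S,a \right)} = \frac{S}{24} + \frac{454}{a} = \frac{454}{a} + \frac{S}{24}$)
$\frac{1}{Q + U{\left(N,230 \right)}} = \frac{1}{7246809 + \left(\frac{454}{230} + \frac{1}{24} \left(-655\right)\right)} = \frac{1}{7246809 + \left(454 \cdot \frac{1}{230} - \frac{655}{24}\right)} = \frac{1}{7246809 + \left(\frac{227}{115} - \frac{655}{24}\right)} = \frac{1}{7246809 - \frac{69877}{2760}} = \frac{1}{\frac{20001122963}{2760}} = \frac{2760}{20001122963}$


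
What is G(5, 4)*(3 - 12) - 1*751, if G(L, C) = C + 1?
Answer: -796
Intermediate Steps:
G(L, C) = 1 + C
G(5, 4)*(3 - 12) - 1*751 = (1 + 4)*(3 - 12) - 1*751 = 5*(-9) - 751 = -45 - 751 = -796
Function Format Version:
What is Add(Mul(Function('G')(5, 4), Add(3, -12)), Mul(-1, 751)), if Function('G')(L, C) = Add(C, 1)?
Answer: -796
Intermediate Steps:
Function('G')(L, C) = Add(1, C)
Add(Mul(Function('G')(5, 4), Add(3, -12)), Mul(-1, 751)) = Add(Mul(Add(1, 4), Add(3, -12)), Mul(-1, 751)) = Add(Mul(5, -9), -751) = Add(-45, -751) = -796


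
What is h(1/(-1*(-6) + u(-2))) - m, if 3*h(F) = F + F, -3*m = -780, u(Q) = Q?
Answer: -1559/6 ≈ -259.83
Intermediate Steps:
m = 260 (m = -⅓*(-780) = 260)
h(F) = 2*F/3 (h(F) = (F + F)/3 = (2*F)/3 = 2*F/3)
h(1/(-1*(-6) + u(-2))) - m = 2/(3*(-1*(-6) - 2)) - 1*260 = 2/(3*(6 - 2)) - 260 = (⅔)/4 - 260 = (⅔)*(¼) - 260 = ⅙ - 260 = -1559/6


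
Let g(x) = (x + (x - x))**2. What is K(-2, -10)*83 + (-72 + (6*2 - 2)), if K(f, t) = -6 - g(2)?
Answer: -892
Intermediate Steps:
g(x) = x**2 (g(x) = (x + 0)**2 = x**2)
K(f, t) = -10 (K(f, t) = -6 - 1*2**2 = -6 - 1*4 = -6 - 4 = -10)
K(-2, -10)*83 + (-72 + (6*2 - 2)) = -10*83 + (-72 + (6*2 - 2)) = -830 + (-72 + (12 - 2)) = -830 + (-72 + 10) = -830 - 62 = -892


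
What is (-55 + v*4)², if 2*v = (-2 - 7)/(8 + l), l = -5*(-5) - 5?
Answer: 606841/196 ≈ 3096.1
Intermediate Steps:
l = 20 (l = 25 - 5 = 20)
v = -9/56 (v = ((-2 - 7)/(8 + 20))/2 = (-9/28)/2 = (-9*1/28)/2 = (½)*(-9/28) = -9/56 ≈ -0.16071)
(-55 + v*4)² = (-55 - 9/56*4)² = (-55 - 9/14)² = (-779/14)² = 606841/196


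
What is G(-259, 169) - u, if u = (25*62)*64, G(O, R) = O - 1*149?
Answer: -99608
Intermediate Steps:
G(O, R) = -149 + O (G(O, R) = O - 149 = -149 + O)
u = 99200 (u = 1550*64 = 99200)
G(-259, 169) - u = (-149 - 259) - 1*99200 = -408 - 99200 = -99608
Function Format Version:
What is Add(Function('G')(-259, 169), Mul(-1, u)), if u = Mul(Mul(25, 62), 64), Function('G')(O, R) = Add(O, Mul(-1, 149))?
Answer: -99608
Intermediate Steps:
Function('G')(O, R) = Add(-149, O) (Function('G')(O, R) = Add(O, -149) = Add(-149, O))
u = 99200 (u = Mul(1550, 64) = 99200)
Add(Function('G')(-259, 169), Mul(-1, u)) = Add(Add(-149, -259), Mul(-1, 99200)) = Add(-408, -99200) = -99608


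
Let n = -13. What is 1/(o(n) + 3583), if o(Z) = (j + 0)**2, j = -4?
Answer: 1/3599 ≈ 0.00027785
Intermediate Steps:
o(Z) = 16 (o(Z) = (-4 + 0)**2 = (-4)**2 = 16)
1/(o(n) + 3583) = 1/(16 + 3583) = 1/3599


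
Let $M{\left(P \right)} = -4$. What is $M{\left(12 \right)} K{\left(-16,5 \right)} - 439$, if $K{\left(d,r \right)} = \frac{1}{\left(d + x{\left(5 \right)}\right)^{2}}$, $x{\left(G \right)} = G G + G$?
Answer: $- \frac{21512}{49} \approx -439.02$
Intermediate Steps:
$x{\left(G \right)} = G + G^{2}$ ($x{\left(G \right)} = G^{2} + G = G + G^{2}$)
$K{\left(d,r \right)} = \frac{1}{\left(30 + d\right)^{2}}$ ($K{\left(d,r \right)} = \frac{1}{\left(d + 5 \left(1 + 5\right)\right)^{2}} = \frac{1}{\left(d + 5 \cdot 6\right)^{2}} = \frac{1}{\left(d + 30\right)^{2}} = \frac{1}{\left(30 + d\right)^{2}}$)
$M{\left(12 \right)} K{\left(-16,5 \right)} - 439 = - \frac{4}{\left(30 - 16\right)^{2}} - 439 = - \frac{4}{196} - 439 = \left(-4\right) \frac{1}{196} - 439 = - \frac{1}{49} - 439 = - \frac{21512}{49}$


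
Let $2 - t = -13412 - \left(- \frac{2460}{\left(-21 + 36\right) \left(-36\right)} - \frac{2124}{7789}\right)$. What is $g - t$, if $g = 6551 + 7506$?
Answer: $\frac{44774710}{70101} \approx 638.72$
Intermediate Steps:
$g = 14057$
$t = \frac{940635047}{70101}$ ($t = 2 - \left(-13412 - \left(- \frac{2460}{\left(-21 + 36\right) \left(-36\right)} - \frac{2124}{7789}\right)\right) = 2 - \left(-13412 - \left(- \frac{2460}{15 \left(-36\right)} - \frac{2124}{7789}\right)\right) = 2 - \left(-13412 - \left(- \frac{2460}{-540} - \frac{2124}{7789}\right)\right) = 2 - \left(-13412 - \left(\left(-2460\right) \left(- \frac{1}{540}\right) - \frac{2124}{7789}\right)\right) = 2 - \left(-13412 - \left(\frac{41}{9} - \frac{2124}{7789}\right)\right) = 2 - \left(-13412 - \frac{300233}{70101}\right) = 2 - - \frac{940494845}{70101} = 2 + \frac{940494845}{70101} = \frac{940635047}{70101} \approx 13418.0$)
$g - t = 14057 - \frac{940635047}{70101} = \frac{44774710}{70101}$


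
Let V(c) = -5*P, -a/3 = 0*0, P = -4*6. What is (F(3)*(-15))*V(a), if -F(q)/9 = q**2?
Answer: 145800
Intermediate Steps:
P = -24
F(q) = -9*q**2
a = 0 (a = -0*0 = -3*0 = 0)
V(c) = 120 (V(c) = -5*(-24) = 120)
(F(3)*(-15))*V(a) = (-9*3**2*(-15))*120 = (-9*9*(-15))*120 = -81*(-15)*120 = 1215*120 = 145800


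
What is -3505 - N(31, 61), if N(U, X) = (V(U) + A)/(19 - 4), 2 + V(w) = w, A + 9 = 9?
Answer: -52604/15 ≈ -3506.9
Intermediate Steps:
A = 0 (A = -9 + 9 = 0)
V(w) = -2 + w
N(U, X) = -2/15 + U/15 (N(U, X) = ((-2 + U) + 0)/(19 - 4) = (-2 + U)/15 = (-2 + U)*(1/15) = -2/15 + U/15)
-3505 - N(31, 61) = -3505 - (-2/15 + (1/15)*31) = -3505 - (-2/15 + 31/15) = -3505 - 1*29/15 = -3505 - 29/15 = -52604/15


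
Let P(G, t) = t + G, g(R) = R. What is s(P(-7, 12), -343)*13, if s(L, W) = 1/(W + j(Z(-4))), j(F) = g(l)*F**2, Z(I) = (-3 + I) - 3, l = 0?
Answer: -13/343 ≈ -0.037901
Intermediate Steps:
P(G, t) = G + t
Z(I) = -6 + I
j(F) = 0 (j(F) = 0*F**2 = 0)
s(L, W) = 1/W (s(L, W) = 1/(W + 0) = 1/W)
s(P(-7, 12), -343)*13 = 13/(-343) = -1/343*13 = -13/343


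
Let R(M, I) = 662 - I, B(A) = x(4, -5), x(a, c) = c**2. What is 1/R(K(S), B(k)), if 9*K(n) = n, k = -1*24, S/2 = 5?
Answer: 1/637 ≈ 0.0015699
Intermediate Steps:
S = 10 (S = 2*5 = 10)
k = -24
K(n) = n/9
B(A) = 25 (B(A) = (-5)**2 = 25)
1/R(K(S), B(k)) = 1/(662 - 1*25) = 1/(662 - 25) = 1/637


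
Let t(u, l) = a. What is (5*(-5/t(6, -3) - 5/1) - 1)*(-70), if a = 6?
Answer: 6335/3 ≈ 2111.7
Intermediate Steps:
t(u, l) = 6
(5*(-5/t(6, -3) - 5/1) - 1)*(-70) = (5*(-5/6 - 5/1) - 1)*(-70) = (5*(-5*1/6 - 5*1) - 1)*(-70) = (5*(-5/6 - 5) - 1)*(-70) = (5*(-35/6) - 1)*(-70) = (-175/6 - 1)*(-70) = -181/6*(-70) = 6335/3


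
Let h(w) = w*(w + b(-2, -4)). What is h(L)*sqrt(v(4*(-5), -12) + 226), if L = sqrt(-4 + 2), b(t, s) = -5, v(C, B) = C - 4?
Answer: 2*I*sqrt(101)*(-5 + I*sqrt(2)) ≈ -28.425 - 100.5*I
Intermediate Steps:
v(C, B) = -4 + C
L = I*sqrt(2) (L = sqrt(-2) = I*sqrt(2) ≈ 1.4142*I)
h(w) = w*(-5 + w) (h(w) = w*(w - 5) = w*(-5 + w))
h(L)*sqrt(v(4*(-5), -12) + 226) = ((I*sqrt(2))*(-5 + I*sqrt(2)))*sqrt((-4 + 4*(-5)) + 226) = (I*sqrt(2)*(-5 + I*sqrt(2)))*sqrt((-4 - 20) + 226) = (I*sqrt(2)*(-5 + I*sqrt(2)))*sqrt(-24 + 226) = (I*sqrt(2)*(-5 + I*sqrt(2)))*sqrt(202) = 2*I*sqrt(101)*(-5 + I*sqrt(2))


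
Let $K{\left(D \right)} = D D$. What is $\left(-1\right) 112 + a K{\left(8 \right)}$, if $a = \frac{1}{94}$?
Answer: $- \frac{5232}{47} \approx -111.32$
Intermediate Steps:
$K{\left(D \right)} = D^{2}$
$a = \frac{1}{94} \approx 0.010638$
$\left(-1\right) 112 + a K{\left(8 \right)} = \left(-1\right) 112 + \frac{8^{2}}{94} = -112 + \frac{1}{94} \cdot 64 = -112 + \frac{32}{47} = - \frac{5232}{47}$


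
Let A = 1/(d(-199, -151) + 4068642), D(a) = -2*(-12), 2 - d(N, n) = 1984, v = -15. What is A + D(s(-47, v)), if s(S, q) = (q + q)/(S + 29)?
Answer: 97599841/4066660 ≈ 24.000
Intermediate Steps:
d(N, n) = -1982 (d(N, n) = 2 - 1*1984 = 2 - 1984 = -1982)
s(S, q) = 2*q/(29 + S) (s(S, q) = (2*q)/(29 + S) = 2*q/(29 + S))
D(a) = 24
A = 1/4066660 (A = 1/(-1982 + 4068642) = 1/4066660 ≈ 2.4590e-7)
A + D(s(-47, v)) = 1/4066660 + 24 = 97599841/4066660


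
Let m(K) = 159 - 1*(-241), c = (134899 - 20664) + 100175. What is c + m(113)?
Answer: 214810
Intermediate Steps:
c = 214410 (c = 114235 + 100175 = 214410)
m(K) = 400 (m(K) = 159 + 241 = 400)
c + m(113) = 214410 + 400 = 214810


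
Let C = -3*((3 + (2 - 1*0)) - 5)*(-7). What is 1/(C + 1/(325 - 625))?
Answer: -300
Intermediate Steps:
C = 0 (C = -3*((3 + (2 + 0)) - 5)*(-7) = -3*((3 + 2) - 5)*(-7) = -3*(5 - 5)*(-7) = -3*0*(-7) = 0*(-7) = 0)
1/(C + 1/(325 - 625)) = 1/(0 + 1/(325 - 625)) = 1/(0 + 1/(-300)) = 1/(0 - 1/300) = 1/(-1/300) = -300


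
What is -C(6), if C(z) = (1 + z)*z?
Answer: -42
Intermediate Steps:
C(z) = z*(1 + z)
-C(6) = -6*(1 + 6) = -6*7 = -1*42 = -42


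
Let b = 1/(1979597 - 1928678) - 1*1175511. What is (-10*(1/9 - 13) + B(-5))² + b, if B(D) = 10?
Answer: -1589587491916/1374813 ≈ -1.1562e+6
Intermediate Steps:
b = -59855844608/50919 (b = 1/50919 - 1175511 = -59855844608/50919 ≈ -1.1755e+6)
(-10*(1/9 - 13) + B(-5))² + b = (-10*(1/9 - 13) + 10)² - 59855844608/50919 = (-10*(⅑ - 13) + 10)² - 59855844608/50919 = (-10*(-116/9) + 10)² - 59855844608/50919 = (1160/9 + 10)² - 59855844608/50919 = (1250/9)² - 59855844608/50919 = 1562500/81 - 59855844608/50919 = -1589587491916/1374813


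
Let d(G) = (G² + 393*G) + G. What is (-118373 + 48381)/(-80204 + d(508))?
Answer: -17498/94503 ≈ -0.18516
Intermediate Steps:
d(G) = G² + 394*G
(-118373 + 48381)/(-80204 + d(508)) = (-118373 + 48381)/(-80204 + 508*(394 + 508)) = -69992/(-80204 + 508*902) = -69992/(-80204 + 458216) = -69992/378012 = -69992*1/378012 = -17498/94503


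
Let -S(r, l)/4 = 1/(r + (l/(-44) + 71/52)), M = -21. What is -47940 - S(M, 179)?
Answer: -324986404/6779 ≈ -47940.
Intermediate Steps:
S(r, l) = -4/(71/52 + r - l/44) (S(r, l) = -4/(r + (l/(-44) + 71/52)) = -4/(r + (l*(-1/44) + 71*(1/52))) = -4/(r + (-l/44 + 71/52)) = -4/(r + (71/52 - l/44)) = -4/(71/52 + r - l/44))
-47940 - S(M, 179) = -47940 - (-2288)/(781 - 13*179 + 572*(-21)) = -47940 - (-2288)/(781 - 2327 - 12012) = -47940 - (-2288)/(-13558) = -47940 - (-2288)*(-1)/13558 = -47940 - 1*1144/6779 = -47940 - 1144/6779 = -324986404/6779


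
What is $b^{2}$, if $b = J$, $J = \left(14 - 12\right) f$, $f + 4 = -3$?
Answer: $196$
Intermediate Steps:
$f = -7$ ($f = -4 - 3 = -7$)
$J = -14$ ($J = \left(14 - 12\right) \left(-7\right) = 2 \left(-7\right) = -14$)
$b = -14$
$b^{2} = \left(-14\right)^{2} = 196$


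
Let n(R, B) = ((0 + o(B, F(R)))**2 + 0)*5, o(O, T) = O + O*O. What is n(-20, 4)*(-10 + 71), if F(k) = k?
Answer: 122000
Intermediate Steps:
o(O, T) = O + O**2
n(R, B) = 5*B**2*(1 + B)**2 (n(R, B) = ((0 + B*(1 + B))**2 + 0)*5 = ((B*(1 + B))**2 + 0)*5 = (B**2*(1 + B)**2 + 0)*5 = (B**2*(1 + B)**2)*5 = 5*B**2*(1 + B)**2)
n(-20, 4)*(-10 + 71) = (5*4**2*(1 + 4)**2)*(-10 + 71) = (5*16*5**2)*61 = (5*16*25)*61 = 2000*61 = 122000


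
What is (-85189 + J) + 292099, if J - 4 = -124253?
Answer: 82661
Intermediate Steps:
J = -124249 (J = 4 - 124253 = -124249)
(-85189 + J) + 292099 = (-85189 - 124249) + 292099 = -209438 + 292099 = 82661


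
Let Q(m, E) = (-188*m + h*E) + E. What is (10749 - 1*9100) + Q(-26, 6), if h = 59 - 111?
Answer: 6231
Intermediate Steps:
h = -52
Q(m, E) = -188*m - 51*E (Q(m, E) = (-188*m - 52*E) + E = -188*m - 51*E)
(10749 - 1*9100) + Q(-26, 6) = (10749 - 1*9100) + (-188*(-26) - 51*6) = (10749 - 9100) + (4888 - 306) = 1649 + 4582 = 6231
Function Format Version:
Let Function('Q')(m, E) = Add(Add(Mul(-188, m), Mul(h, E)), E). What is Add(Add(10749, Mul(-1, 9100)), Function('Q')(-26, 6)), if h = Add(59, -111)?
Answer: 6231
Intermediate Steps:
h = -52
Function('Q')(m, E) = Add(Mul(-188, m), Mul(-51, E)) (Function('Q')(m, E) = Add(Add(Mul(-188, m), Mul(-52, E)), E) = Add(Mul(-188, m), Mul(-51, E)))
Add(Add(10749, Mul(-1, 9100)), Function('Q')(-26, 6)) = Add(Add(10749, Mul(-1, 9100)), Add(Mul(-188, -26), Mul(-51, 6))) = Add(Add(10749, -9100), Add(4888, -306)) = Add(1649, 4582) = 6231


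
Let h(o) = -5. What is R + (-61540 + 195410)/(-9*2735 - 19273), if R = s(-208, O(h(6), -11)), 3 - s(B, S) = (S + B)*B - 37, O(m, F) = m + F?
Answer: -1021604023/21944 ≈ -46555.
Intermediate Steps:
O(m, F) = F + m
s(B, S) = 40 - B*(B + S) (s(B, S) = 3 - ((S + B)*B - 37) = 3 - ((B + S)*B - 37) = 3 - (B*(B + S) - 37) = 3 - (-37 + B*(B + S)) = 3 + (37 - B*(B + S)) = 40 - B*(B + S))
R = -46552 (R = 40 - 1*(-208)² - 1*(-208)*(-11 - 5) = 40 - 1*43264 - 1*(-208)*(-16) = 40 - 43264 - 3328 = -46552)
R + (-61540 + 195410)/(-9*2735 - 19273) = -46552 + (-61540 + 195410)/(-9*2735 - 19273) = -46552 + 133870/(-24615 - 19273) = -46552 + 133870/(-43888) = -46552 + 133870*(-1/43888) = -46552 - 66935/21944 = -1021604023/21944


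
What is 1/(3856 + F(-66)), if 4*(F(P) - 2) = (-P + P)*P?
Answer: 1/3858 ≈ 0.00025920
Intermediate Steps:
F(P) = 2 (F(P) = 2 + ((-P + P)*P)/4 = 2 + (0*P)/4 = 2 + (1/4)*0 = 2 + 0 = 2)
1/(3856 + F(-66)) = 1/(3856 + 2) = 1/3858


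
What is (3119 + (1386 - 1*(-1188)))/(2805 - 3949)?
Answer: -5693/1144 ≈ -4.9764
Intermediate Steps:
(3119 + (1386 - 1*(-1188)))/(2805 - 3949) = (3119 + (1386 + 1188))/(-1144) = (3119 + 2574)*(-1/1144) = 5693*(-1/1144) = -5693/1144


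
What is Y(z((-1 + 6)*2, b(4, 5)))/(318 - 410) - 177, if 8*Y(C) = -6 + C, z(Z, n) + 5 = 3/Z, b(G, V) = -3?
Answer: -1302613/7360 ≈ -176.99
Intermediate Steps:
z(Z, n) = -5 + 3/Z
Y(C) = -¾ + C/8 (Y(C) = (-6 + C)/8 = -¾ + C/8)
Y(z((-1 + 6)*2, b(4, 5)))/(318 - 410) - 177 = (-¾ + (-5 + 3/(((-1 + 6)*2)))/8)/(318 - 410) - 177 = (-¾ + (-5 + 3/((5*2)))/8)/(-92) - 177 = -(-¾ + (-5 + 3/10)/8)/92 - 177 = -(-¾ + (⅛)*(-47/10))/92 - 177 = -(-¾ - 47/80)/92 - 177 = -1/92*(-107/80) - 177 = 107/7360 - 177 = -1302613/7360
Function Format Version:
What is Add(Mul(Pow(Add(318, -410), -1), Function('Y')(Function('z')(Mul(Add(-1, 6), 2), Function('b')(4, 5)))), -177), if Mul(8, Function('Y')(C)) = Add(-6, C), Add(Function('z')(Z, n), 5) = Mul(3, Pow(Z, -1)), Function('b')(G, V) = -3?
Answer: Rational(-1302613, 7360) ≈ -176.99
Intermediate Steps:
Function('z')(Z, n) = Add(-5, Mul(3, Pow(Z, -1)))
Function('Y')(C) = Add(Rational(-3, 4), Mul(Rational(1, 8), C)) (Function('Y')(C) = Mul(Rational(1, 8), Add(-6, C)) = Add(Rational(-3, 4), Mul(Rational(1, 8), C)))
Add(Mul(Pow(Add(318, -410), -1), Function('Y')(Function('z')(Mul(Add(-1, 6), 2), Function('b')(4, 5)))), -177) = Add(Mul(Pow(Add(318, -410), -1), Add(Rational(-3, 4), Mul(Rational(1, 8), Add(-5, Mul(3, Pow(Mul(Add(-1, 6), 2), -1)))))), -177) = Add(Mul(Pow(-92, -1), Add(Rational(-3, 4), Mul(Rational(1, 8), Add(-5, Mul(3, Pow(Mul(5, 2), -1)))))), -177) = Add(Mul(Rational(-1, 92), Add(Rational(-3, 4), Mul(Rational(1, 8), Add(-5, Mul(3, Pow(10, -1)))))), -177) = Add(Mul(Rational(-1, 92), Add(Rational(-3, 4), Mul(Rational(1, 8), Add(-5, Mul(3, Rational(1, 10)))))), -177) = Add(Mul(Rational(-1, 92), Add(Rational(-3, 4), Mul(Rational(1, 8), Add(-5, Rational(3, 10))))), -177) = Add(Mul(Rational(-1, 92), Add(Rational(-3, 4), Mul(Rational(1, 8), Rational(-47, 10)))), -177) = Add(Mul(Rational(-1, 92), Add(Rational(-3, 4), Rational(-47, 80))), -177) = Add(Mul(Rational(-1, 92), Rational(-107, 80)), -177) = Add(Rational(107, 7360), -177) = Rational(-1302613, 7360)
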